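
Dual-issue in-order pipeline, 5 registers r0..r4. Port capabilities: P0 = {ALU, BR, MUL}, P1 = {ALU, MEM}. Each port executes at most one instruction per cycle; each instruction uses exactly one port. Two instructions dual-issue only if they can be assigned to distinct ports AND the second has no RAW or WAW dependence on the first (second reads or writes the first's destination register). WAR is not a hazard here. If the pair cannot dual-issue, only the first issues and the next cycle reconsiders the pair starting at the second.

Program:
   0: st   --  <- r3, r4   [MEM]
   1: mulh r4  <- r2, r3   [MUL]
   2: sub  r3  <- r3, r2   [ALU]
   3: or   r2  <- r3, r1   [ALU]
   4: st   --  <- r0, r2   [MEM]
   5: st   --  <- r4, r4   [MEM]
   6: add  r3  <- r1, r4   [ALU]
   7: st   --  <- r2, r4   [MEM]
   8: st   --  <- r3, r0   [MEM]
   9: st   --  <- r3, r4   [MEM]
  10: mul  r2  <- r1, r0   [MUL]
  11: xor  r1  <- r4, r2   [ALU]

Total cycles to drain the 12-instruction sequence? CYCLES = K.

CYCLES = 9

[0] i0/i1  st;mulh  -- pair
[1] i2  sub  -- RAW r3
[2] i3  or  -- RAW r2
[3] i4  st  -- no-port MEM/MEM
[4] i5/i6  st;add  -- pair
[5] i7  st  -- no-port MEM/MEM
[6] i8  st  -- no-port MEM/MEM
[7] i9/i10  st;mul  -- pair
[8] i11  xor  -- tail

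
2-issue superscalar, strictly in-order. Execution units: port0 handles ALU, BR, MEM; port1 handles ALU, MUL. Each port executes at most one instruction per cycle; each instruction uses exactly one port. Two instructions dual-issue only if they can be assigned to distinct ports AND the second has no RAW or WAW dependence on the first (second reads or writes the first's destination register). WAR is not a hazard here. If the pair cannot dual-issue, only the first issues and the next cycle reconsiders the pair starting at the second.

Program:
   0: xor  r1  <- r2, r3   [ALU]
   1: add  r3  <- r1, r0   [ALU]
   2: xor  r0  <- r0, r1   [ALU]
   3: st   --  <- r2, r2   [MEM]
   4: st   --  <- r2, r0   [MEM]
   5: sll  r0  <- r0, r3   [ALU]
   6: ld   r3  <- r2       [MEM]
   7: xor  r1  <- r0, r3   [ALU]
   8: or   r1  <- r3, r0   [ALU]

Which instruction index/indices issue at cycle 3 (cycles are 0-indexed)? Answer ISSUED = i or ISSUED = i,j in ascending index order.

ISSUED = 4,5

c0: i0 xor  RAW r1
c1: i1&i2 add/xor  2-wide
c2: i3 st  no-port MEM/MEM
c3: i4&i5 st/sll  2-wide
c4: i6 ld  RAW r3
c5: i7 xor  WAW r1
c6: i8 or  tail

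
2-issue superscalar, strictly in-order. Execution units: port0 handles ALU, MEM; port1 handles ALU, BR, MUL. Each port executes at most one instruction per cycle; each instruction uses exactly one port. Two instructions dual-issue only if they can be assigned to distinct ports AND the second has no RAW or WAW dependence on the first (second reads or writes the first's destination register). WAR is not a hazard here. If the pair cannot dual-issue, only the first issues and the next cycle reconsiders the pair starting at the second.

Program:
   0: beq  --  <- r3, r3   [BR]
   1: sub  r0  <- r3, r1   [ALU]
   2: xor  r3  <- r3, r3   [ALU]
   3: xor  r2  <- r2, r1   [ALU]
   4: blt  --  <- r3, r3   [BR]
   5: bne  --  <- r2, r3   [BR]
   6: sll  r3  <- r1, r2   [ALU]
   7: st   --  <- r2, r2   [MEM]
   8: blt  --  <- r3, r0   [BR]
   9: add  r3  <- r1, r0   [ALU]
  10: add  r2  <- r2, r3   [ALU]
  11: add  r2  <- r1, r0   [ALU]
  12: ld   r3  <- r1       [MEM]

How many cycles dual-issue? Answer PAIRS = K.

  cy0 -> i0,i1 (beq.BR+sub.ALU) pair
  cy1 -> i2,i3 (xor.ALU+xor.ALU) pair
  cy2 -> i4 (blt.BR) no-port BR/BR
  cy3 -> i5,i6 (bne.BR+sll.ALU) pair
  cy4 -> i7,i8 (st.MEM+blt.BR) pair
  cy5 -> i9 (add.ALU) RAW r3
  cy6 -> i10 (add.ALU) WAW r2
  cy7 -> i11,i12 (add.ALU+ld.MEM) pair

PAIRS = 5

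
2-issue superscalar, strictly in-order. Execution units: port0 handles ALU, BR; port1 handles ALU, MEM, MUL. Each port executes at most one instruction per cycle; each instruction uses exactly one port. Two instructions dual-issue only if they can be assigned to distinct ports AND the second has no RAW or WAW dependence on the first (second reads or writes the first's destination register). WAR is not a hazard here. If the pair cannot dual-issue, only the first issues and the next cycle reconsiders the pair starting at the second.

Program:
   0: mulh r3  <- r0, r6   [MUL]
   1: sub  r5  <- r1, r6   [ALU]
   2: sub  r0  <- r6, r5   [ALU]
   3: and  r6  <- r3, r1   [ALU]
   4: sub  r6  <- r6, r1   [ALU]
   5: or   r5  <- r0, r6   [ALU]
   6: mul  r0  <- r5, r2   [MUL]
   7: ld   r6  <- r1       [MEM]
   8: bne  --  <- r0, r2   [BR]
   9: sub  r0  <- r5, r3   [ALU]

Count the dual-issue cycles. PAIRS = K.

[0] i0/i1  mulh;sub  -- dual
[1] i2/i3  sub;and  -- dual
[2] i4  sub  -- RAW r6
[3] i5  or  -- RAW r5
[4] i6  mul  -- no-port MUL/MEM
[5] i7/i8  ld;bne  -- dual
[6] i9  sub  -- tail

PAIRS = 3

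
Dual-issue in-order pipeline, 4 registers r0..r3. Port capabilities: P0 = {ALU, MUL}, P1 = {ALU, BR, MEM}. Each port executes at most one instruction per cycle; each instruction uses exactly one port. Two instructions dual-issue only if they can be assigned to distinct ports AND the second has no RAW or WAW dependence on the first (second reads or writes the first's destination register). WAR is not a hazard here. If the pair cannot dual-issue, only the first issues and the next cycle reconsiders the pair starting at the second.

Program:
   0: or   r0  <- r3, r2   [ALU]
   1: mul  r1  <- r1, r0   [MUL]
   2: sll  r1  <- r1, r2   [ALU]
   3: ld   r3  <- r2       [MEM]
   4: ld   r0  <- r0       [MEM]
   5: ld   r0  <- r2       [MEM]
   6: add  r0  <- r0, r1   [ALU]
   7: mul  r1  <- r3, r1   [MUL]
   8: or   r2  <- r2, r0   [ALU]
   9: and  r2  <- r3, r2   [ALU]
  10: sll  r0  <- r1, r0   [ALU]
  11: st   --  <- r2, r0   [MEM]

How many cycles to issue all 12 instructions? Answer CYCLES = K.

  cy0 -> i0 (or) RAW r0
  cy1 -> i1 (mul) RAW+WAW r1
  cy2 -> i2+i3 (sll ld) dual
  cy3 -> i4 (ld) no-port MEM/MEM
  cy4 -> i5 (ld) RAW+WAW r0
  cy5 -> i6+i7 (add mul) dual
  cy6 -> i8 (or) RAW+WAW r2
  cy7 -> i9+i10 (and sll) dual
  cy8 -> i11 (st) tail

CYCLES = 9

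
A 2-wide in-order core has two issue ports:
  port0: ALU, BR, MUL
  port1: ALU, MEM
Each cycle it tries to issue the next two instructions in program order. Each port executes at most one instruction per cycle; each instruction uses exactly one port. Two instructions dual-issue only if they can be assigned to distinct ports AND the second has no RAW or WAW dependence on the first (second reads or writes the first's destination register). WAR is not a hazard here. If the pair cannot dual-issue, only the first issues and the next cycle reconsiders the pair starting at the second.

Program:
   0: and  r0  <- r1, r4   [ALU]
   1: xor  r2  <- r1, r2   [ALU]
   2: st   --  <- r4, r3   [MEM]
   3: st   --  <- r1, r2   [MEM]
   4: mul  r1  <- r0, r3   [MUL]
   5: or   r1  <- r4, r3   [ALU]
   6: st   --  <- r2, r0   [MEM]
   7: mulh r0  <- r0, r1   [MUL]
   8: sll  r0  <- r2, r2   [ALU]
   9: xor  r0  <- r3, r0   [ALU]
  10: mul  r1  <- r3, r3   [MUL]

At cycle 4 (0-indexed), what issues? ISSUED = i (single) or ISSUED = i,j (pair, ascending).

ISSUED = 7

c0: i0+i1 and;xor  pair
c1: i2 st  no-port MEM/MEM
c2: i3+i4 st;mul  pair
c3: i5+i6 or;st  pair
c4: i7 mulh  WAW r0
c5: i8 sll  RAW+WAW r0
c6: i9+i10 xor;mul  pair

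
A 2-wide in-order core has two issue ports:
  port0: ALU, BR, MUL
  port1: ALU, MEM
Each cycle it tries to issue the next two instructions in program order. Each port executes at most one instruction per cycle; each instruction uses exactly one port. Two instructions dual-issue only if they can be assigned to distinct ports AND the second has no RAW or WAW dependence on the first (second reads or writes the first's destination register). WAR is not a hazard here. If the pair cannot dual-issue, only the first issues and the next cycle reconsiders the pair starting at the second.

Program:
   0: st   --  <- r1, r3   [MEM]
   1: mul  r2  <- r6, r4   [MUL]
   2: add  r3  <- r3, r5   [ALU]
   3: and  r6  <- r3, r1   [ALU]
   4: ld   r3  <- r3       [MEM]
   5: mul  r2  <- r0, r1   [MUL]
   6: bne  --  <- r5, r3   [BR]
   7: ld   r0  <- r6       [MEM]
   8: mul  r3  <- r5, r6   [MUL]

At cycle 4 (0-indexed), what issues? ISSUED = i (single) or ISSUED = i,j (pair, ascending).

#0 head=0: st.MEM;mul.MUL i0/i1 2-wide
#1 head=2: add.ALU i2 RAW r3
#2 head=3: and.ALU;ld.MEM i3/i4 2-wide
#3 head=5: mul.MUL i5 no-port MUL/BR
#4 head=6: bne.BR;ld.MEM i6/i7 2-wide
#5 head=8: mul.MUL i8 tail

ISSUED = 6,7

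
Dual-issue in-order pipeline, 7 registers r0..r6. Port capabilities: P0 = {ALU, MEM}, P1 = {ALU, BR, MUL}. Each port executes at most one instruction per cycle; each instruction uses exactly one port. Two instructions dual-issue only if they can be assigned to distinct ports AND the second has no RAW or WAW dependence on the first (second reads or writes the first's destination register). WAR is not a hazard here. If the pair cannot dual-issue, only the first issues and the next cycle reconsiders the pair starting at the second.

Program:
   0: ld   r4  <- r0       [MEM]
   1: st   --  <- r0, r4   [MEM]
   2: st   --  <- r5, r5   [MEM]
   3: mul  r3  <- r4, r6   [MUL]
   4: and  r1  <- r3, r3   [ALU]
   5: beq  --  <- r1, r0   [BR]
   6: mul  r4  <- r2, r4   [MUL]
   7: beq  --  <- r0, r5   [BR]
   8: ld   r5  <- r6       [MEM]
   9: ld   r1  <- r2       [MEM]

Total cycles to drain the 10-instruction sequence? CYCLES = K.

CYCLES = 8

#0 head=0: ld i0 no-port MEM/MEM
#1 head=1: st i1 no-port MEM/MEM
#2 head=2: st+mul i2/i3 2-wide
#3 head=4: and i4 RAW r1
#4 head=5: beq i5 no-port BR/MUL
#5 head=6: mul i6 no-port MUL/BR
#6 head=7: beq+ld i7/i8 2-wide
#7 head=9: ld i9 tail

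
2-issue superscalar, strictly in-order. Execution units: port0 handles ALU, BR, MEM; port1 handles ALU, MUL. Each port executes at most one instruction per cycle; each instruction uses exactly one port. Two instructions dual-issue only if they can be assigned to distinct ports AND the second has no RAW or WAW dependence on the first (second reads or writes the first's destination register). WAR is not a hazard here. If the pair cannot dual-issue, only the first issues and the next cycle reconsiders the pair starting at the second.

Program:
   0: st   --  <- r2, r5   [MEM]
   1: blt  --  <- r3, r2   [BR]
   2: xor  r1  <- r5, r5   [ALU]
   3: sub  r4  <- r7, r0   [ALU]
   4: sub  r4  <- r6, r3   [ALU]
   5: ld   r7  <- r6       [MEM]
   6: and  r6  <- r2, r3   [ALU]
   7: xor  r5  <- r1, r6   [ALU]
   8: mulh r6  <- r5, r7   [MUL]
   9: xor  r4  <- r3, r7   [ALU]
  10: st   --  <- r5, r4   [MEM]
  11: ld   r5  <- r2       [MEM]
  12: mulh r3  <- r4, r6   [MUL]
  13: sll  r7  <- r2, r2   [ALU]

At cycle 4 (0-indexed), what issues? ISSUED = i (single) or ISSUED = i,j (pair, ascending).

ISSUED = 6

t=0 i0:st ; no-port MEM/BR
t=1 i1+i2:blt;xor ; dual
t=2 i3:sub ; WAW r4
t=3 i4+i5:sub;ld ; dual
t=4 i6:and ; RAW r6
t=5 i7:xor ; RAW r5
t=6 i8+i9:mulh;xor ; dual
t=7 i10:st ; no-port MEM/MEM
t=8 i11+i12:ld;mulh ; dual
t=9 i13:sll ; tail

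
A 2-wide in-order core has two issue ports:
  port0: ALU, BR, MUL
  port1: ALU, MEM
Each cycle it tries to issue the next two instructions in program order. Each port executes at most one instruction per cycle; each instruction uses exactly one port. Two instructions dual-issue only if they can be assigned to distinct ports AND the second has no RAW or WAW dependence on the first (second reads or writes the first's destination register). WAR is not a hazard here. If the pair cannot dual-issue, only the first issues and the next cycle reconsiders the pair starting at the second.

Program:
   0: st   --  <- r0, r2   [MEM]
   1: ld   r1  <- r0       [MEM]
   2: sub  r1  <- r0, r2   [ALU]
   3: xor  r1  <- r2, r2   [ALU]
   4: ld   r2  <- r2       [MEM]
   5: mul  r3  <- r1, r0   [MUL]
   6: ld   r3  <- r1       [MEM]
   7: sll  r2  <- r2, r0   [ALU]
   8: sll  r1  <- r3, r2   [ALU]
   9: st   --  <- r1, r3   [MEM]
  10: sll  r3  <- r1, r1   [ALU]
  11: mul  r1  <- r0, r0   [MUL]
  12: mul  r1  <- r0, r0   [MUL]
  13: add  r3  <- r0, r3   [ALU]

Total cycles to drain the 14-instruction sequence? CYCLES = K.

[0] i0  st  -- no-port MEM/MEM
[1] i1  ld  -- WAW r1
[2] i2  sub  -- WAW r1
[3] i3&i4  xor;ld  -- 2-wide
[4] i5  mul  -- WAW r3
[5] i6&i7  ld;sll  -- 2-wide
[6] i8  sll  -- RAW r1
[7] i9&i10  st;sll  -- 2-wide
[8] i11  mul  -- no-port MUL/MUL
[9] i12&i13  mul;add  -- 2-wide

CYCLES = 10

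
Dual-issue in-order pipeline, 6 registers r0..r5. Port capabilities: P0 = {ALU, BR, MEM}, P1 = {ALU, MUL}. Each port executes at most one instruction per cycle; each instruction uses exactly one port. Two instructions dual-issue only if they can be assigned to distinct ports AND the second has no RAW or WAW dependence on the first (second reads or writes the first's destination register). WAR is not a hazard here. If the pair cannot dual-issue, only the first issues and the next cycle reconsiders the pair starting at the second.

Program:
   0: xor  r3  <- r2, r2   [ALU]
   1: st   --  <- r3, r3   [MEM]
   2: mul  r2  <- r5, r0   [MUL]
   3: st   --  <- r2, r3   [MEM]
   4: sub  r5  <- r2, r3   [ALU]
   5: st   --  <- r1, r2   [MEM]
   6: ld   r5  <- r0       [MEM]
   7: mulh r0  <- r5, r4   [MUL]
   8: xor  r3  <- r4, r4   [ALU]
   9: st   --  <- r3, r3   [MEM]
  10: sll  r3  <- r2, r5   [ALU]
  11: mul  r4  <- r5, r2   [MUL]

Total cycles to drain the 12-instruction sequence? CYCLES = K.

CYCLES = 8

[0] i0  xor  -- RAW r3
[1] i1&i2  st+mul  -- dual
[2] i3&i4  st+sub  -- dual
[3] i5  st  -- no-port MEM/MEM
[4] i6  ld  -- RAW r5
[5] i7&i8  mulh+xor  -- dual
[6] i9&i10  st+sll  -- dual
[7] i11  mul  -- tail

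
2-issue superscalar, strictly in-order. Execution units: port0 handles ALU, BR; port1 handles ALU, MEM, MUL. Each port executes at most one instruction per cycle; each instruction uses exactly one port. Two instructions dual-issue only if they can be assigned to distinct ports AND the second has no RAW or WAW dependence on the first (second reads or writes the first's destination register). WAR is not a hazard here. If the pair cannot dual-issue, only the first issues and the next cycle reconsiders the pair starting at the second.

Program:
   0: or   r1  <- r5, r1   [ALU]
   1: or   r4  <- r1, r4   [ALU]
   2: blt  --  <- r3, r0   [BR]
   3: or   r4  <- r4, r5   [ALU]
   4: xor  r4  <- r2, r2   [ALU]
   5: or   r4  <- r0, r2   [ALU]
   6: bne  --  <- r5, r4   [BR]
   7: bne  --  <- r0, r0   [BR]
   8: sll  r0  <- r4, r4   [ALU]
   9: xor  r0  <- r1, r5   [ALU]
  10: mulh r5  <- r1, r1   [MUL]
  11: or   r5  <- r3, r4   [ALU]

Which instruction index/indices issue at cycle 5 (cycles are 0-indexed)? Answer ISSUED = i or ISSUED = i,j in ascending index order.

ISSUED = 6

c0: i0 or  RAW r1
c1: i1,i2 or/blt  2-wide
c2: i3 or  WAW r4
c3: i4 xor  WAW r4
c4: i5 or  RAW r4
c5: i6 bne  no-port BR/BR
c6: i7,i8 bne/sll  2-wide
c7: i9,i10 xor/mulh  2-wide
c8: i11 or  tail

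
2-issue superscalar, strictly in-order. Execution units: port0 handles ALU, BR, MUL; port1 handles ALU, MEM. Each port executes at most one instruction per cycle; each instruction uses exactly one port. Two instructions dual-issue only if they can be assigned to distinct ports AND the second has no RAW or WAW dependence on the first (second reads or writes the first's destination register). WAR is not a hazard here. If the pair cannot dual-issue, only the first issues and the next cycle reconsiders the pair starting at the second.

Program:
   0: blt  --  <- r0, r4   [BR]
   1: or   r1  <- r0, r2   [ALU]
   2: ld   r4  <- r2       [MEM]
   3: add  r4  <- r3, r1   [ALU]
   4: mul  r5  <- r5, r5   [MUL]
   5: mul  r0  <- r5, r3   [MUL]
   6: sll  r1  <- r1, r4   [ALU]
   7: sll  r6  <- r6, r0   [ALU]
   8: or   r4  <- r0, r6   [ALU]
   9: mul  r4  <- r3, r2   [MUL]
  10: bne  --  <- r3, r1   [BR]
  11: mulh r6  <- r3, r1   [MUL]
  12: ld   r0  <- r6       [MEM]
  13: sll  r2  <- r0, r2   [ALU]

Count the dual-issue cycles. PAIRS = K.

PAIRS = 3

  cy0 -> i0&i1 (blt.BR+or.ALU) dual
  cy1 -> i2 (ld.MEM) WAW r4
  cy2 -> i3&i4 (add.ALU+mul.MUL) dual
  cy3 -> i5&i6 (mul.MUL+sll.ALU) dual
  cy4 -> i7 (sll.ALU) RAW r6
  cy5 -> i8 (or.ALU) WAW r4
  cy6 -> i9 (mul.MUL) no-port MUL/BR
  cy7 -> i10 (bne.BR) no-port BR/MUL
  cy8 -> i11 (mulh.MUL) RAW r6
  cy9 -> i12 (ld.MEM) RAW r0
  cy10 -> i13 (sll.ALU) tail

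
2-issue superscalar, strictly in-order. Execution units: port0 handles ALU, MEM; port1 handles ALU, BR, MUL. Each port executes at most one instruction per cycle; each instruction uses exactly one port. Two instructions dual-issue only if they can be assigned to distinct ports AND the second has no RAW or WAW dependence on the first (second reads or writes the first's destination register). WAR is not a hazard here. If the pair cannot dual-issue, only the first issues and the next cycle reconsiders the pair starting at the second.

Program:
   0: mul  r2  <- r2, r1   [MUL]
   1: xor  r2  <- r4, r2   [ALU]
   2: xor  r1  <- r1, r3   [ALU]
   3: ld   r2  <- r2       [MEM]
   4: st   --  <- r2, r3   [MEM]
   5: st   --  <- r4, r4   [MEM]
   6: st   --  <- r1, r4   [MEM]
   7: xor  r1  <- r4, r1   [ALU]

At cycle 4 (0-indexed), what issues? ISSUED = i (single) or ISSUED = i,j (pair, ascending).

ISSUED = 5

0. mul.MUL @i0  | RAW+WAW r2
1. xor.ALU;xor.ALU @i1,i2  | 2-wide
2. ld.MEM @i3  | no-port MEM/MEM
3. st.MEM @i4  | no-port MEM/MEM
4. st.MEM @i5  | no-port MEM/MEM
5. st.MEM;xor.ALU @i6,i7  | 2-wide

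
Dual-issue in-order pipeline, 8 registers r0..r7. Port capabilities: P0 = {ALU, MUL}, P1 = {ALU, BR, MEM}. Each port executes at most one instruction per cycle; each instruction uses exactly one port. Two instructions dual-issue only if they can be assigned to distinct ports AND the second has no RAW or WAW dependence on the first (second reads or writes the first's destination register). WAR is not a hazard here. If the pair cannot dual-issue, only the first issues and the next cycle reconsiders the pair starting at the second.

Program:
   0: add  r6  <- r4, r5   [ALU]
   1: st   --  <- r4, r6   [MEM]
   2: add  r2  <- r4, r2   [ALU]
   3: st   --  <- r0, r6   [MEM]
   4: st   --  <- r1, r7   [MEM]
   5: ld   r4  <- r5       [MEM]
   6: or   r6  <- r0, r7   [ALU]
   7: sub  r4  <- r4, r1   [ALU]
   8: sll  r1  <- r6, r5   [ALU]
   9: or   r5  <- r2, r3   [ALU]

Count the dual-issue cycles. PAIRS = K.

0. add.ALU @i0  | RAW r6
1. st.MEM+add.ALU @i1&i2  | dual
2. st.MEM @i3  | no-port MEM/MEM
3. st.MEM @i4  | no-port MEM/MEM
4. ld.MEM+or.ALU @i5&i6  | dual
5. sub.ALU+sll.ALU @i7&i8  | dual
6. or.ALU @i9  | tail

PAIRS = 3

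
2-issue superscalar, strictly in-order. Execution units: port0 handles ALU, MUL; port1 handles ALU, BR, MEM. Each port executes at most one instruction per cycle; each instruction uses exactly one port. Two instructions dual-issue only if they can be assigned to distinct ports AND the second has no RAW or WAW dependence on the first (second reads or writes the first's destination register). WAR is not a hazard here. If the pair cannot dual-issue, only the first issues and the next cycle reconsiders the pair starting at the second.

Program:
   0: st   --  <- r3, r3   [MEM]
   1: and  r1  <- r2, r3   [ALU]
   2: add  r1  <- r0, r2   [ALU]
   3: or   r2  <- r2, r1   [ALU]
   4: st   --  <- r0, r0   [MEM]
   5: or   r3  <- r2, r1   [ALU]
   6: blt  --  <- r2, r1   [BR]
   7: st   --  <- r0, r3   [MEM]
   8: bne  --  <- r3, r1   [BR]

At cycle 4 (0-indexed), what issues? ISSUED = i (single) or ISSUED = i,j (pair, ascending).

ISSUED = 7

[0] i0&i1  st.MEM+and.ALU  -- 2-wide
[1] i2  add.ALU  -- RAW r1
[2] i3&i4  or.ALU+st.MEM  -- 2-wide
[3] i5&i6  or.ALU+blt.BR  -- 2-wide
[4] i7  st.MEM  -- no-port MEM/BR
[5] i8  bne.BR  -- tail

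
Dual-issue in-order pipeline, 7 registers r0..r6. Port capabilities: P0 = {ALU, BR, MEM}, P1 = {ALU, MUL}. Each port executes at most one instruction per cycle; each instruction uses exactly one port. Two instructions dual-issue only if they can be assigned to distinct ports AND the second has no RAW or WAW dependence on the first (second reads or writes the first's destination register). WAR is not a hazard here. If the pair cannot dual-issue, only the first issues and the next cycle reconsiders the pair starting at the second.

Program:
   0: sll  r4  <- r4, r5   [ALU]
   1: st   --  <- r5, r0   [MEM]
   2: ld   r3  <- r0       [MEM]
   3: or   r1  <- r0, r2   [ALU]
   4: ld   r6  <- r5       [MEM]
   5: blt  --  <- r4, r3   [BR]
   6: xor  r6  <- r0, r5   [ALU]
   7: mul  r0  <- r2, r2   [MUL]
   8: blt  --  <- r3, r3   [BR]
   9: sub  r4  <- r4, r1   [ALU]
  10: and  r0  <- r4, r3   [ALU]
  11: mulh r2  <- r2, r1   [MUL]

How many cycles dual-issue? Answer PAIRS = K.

PAIRS = 5

#0 head=0: sll st i0,i1 dual
#1 head=2: ld or i2,i3 dual
#2 head=4: ld i4 no-port MEM/BR
#3 head=5: blt xor i5,i6 dual
#4 head=7: mul blt i7,i8 dual
#5 head=9: sub i9 RAW r4
#6 head=10: and mulh i10,i11 dual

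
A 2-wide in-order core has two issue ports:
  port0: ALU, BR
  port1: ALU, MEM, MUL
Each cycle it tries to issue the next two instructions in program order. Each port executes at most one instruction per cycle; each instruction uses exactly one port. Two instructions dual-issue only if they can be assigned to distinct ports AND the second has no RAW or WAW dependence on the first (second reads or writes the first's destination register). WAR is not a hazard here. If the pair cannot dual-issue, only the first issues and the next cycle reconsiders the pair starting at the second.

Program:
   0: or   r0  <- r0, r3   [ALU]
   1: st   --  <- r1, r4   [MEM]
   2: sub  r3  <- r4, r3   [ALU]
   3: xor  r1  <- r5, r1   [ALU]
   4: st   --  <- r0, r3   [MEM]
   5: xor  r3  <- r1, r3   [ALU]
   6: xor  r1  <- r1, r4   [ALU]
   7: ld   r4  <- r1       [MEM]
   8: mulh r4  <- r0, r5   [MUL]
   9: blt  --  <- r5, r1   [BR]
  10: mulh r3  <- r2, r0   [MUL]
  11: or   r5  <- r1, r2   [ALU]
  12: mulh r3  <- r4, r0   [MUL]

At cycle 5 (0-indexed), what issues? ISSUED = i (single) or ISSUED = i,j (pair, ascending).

[0] i0,i1  or.ALU+st.MEM  -- pair
[1] i2,i3  sub.ALU+xor.ALU  -- pair
[2] i4,i5  st.MEM+xor.ALU  -- pair
[3] i6  xor.ALU  -- RAW r1
[4] i7  ld.MEM  -- no-port MEM/MUL
[5] i8,i9  mulh.MUL+blt.BR  -- pair
[6] i10,i11  mulh.MUL+or.ALU  -- pair
[7] i12  mulh.MUL  -- tail

ISSUED = 8,9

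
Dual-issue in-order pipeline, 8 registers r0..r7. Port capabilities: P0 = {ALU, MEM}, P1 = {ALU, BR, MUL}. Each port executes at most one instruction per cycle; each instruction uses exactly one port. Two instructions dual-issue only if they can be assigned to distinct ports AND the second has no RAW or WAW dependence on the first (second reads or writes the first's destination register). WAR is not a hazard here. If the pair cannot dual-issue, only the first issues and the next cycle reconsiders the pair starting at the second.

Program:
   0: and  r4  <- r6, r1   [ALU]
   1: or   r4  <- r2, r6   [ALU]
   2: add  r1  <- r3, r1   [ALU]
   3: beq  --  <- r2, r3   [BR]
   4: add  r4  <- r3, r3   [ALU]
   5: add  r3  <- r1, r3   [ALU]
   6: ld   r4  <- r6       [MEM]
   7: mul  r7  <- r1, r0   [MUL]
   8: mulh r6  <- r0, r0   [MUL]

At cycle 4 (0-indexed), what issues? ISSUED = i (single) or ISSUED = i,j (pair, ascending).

0. and @i0  | WAW r4
1. or+add @i1&i2  | 2-wide
2. beq+add @i3&i4  | 2-wide
3. add+ld @i5&i6  | 2-wide
4. mul @i7  | no-port MUL/MUL
5. mulh @i8  | tail

ISSUED = 7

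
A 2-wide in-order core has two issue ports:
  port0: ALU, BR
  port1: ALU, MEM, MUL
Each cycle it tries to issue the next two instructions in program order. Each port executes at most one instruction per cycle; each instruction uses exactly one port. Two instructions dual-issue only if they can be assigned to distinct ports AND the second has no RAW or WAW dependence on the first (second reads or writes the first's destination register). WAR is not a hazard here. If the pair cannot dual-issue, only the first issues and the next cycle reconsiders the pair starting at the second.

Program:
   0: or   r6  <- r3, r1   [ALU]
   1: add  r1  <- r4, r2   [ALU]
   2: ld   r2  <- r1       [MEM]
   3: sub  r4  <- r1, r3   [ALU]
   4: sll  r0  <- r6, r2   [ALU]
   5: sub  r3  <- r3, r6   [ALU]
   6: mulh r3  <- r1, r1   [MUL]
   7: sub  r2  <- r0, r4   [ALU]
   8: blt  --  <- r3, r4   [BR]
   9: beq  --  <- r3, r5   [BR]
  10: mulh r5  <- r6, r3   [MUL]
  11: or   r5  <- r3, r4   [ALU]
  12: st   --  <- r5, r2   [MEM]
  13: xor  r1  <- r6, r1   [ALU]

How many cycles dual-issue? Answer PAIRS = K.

[0] i0/i1  or;add  -- pair
[1] i2/i3  ld;sub  -- pair
[2] i4/i5  sll;sub  -- pair
[3] i6/i7  mulh;sub  -- pair
[4] i8  blt  -- no-port BR/BR
[5] i9/i10  beq;mulh  -- pair
[6] i11  or  -- RAW r5
[7] i12/i13  st;xor  -- pair

PAIRS = 6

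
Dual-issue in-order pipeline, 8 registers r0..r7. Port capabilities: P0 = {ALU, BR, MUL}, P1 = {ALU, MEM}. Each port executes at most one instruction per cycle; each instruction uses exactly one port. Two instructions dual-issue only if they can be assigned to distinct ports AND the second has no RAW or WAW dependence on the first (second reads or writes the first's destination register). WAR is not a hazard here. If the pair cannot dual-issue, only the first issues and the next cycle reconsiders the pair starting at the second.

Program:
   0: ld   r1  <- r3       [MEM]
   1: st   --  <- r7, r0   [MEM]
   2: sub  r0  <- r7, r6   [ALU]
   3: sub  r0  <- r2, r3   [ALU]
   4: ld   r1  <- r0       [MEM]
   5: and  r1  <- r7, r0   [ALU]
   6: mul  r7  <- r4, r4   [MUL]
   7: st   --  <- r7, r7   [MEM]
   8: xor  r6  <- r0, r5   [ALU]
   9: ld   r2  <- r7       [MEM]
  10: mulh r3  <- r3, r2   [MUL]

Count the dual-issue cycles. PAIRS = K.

  cy0 -> i0 (ld) no-port MEM/MEM
  cy1 -> i1&i2 (st/sub) 2-wide
  cy2 -> i3 (sub) RAW r0
  cy3 -> i4 (ld) WAW r1
  cy4 -> i5&i6 (and/mul) 2-wide
  cy5 -> i7&i8 (st/xor) 2-wide
  cy6 -> i9 (ld) RAW r2
  cy7 -> i10 (mulh) tail

PAIRS = 3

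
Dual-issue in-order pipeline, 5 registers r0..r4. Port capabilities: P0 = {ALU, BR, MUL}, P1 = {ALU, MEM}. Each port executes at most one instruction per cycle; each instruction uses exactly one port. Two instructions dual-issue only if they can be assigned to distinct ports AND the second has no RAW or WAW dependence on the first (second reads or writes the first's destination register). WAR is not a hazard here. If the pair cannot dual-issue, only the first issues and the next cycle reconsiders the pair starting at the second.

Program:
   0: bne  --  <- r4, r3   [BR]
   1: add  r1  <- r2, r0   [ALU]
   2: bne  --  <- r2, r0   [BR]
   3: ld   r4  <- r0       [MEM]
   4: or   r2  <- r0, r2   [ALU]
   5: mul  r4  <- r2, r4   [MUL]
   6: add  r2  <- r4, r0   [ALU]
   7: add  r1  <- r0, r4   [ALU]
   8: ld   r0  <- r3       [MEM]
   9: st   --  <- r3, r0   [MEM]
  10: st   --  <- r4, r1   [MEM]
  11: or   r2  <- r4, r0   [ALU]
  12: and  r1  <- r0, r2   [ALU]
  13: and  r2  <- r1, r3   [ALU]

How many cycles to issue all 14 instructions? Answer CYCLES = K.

  cy0 -> i0&i1 (bne.BR add.ALU) 2-wide
  cy1 -> i2&i3 (bne.BR ld.MEM) 2-wide
  cy2 -> i4 (or.ALU) RAW r2
  cy3 -> i5 (mul.MUL) RAW r4
  cy4 -> i6&i7 (add.ALU add.ALU) 2-wide
  cy5 -> i8 (ld.MEM) no-port MEM/MEM
  cy6 -> i9 (st.MEM) no-port MEM/MEM
  cy7 -> i10&i11 (st.MEM or.ALU) 2-wide
  cy8 -> i12 (and.ALU) RAW r1
  cy9 -> i13 (and.ALU) tail

CYCLES = 10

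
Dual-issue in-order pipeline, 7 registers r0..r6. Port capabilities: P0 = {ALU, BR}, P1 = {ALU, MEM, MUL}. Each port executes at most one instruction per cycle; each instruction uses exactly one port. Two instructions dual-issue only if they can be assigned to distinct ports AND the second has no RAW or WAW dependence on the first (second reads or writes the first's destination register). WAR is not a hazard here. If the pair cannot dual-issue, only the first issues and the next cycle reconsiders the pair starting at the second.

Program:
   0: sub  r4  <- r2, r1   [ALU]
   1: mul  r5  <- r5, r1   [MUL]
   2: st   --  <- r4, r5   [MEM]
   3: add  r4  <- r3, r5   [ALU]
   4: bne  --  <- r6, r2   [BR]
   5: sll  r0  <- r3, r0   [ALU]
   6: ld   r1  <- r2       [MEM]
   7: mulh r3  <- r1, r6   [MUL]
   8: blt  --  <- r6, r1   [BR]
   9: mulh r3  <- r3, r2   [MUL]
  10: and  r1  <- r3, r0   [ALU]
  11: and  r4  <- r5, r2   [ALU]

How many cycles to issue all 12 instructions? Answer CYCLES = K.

CYCLES = 7

[0] i0+i1  sub;mul  -- dual
[1] i2+i3  st;add  -- dual
[2] i4+i5  bne;sll  -- dual
[3] i6  ld  -- no-port MEM/MUL
[4] i7+i8  mulh;blt  -- dual
[5] i9  mulh  -- RAW r3
[6] i10+i11  and;and  -- dual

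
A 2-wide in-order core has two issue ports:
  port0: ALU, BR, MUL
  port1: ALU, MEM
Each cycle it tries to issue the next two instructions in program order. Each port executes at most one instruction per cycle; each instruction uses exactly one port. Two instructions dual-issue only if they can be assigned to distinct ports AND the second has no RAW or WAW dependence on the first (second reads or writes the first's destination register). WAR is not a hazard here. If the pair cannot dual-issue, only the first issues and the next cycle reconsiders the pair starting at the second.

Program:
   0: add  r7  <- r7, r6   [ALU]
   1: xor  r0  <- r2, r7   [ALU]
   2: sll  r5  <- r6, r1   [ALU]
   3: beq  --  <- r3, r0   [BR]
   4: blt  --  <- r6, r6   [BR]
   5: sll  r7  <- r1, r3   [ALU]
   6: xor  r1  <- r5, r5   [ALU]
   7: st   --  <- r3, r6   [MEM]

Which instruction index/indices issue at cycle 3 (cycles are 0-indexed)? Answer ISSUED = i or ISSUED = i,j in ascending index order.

ISSUED = 4,5

c0: i0 add  RAW r7
c1: i1,i2 xor;sll  pair
c2: i3 beq  no-port BR/BR
c3: i4,i5 blt;sll  pair
c4: i6,i7 xor;st  pair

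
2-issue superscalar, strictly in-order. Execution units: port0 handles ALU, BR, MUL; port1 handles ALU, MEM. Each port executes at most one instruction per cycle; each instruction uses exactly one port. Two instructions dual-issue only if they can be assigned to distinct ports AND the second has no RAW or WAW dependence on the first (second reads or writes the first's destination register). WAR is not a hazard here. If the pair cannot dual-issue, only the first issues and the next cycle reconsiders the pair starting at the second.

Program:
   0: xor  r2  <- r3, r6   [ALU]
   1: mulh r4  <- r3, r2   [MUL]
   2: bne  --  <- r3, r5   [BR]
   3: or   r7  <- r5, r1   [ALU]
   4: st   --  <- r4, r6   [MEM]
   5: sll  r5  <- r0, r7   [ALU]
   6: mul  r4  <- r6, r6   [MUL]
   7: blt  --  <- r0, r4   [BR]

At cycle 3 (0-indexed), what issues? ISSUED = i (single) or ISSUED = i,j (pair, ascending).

ISSUED = 4,5

[0] i0  xor  -- RAW r2
[1] i1  mulh  -- no-port MUL/BR
[2] i2+i3  bne+or  -- 2-wide
[3] i4+i5  st+sll  -- 2-wide
[4] i6  mul  -- no-port MUL/BR
[5] i7  blt  -- tail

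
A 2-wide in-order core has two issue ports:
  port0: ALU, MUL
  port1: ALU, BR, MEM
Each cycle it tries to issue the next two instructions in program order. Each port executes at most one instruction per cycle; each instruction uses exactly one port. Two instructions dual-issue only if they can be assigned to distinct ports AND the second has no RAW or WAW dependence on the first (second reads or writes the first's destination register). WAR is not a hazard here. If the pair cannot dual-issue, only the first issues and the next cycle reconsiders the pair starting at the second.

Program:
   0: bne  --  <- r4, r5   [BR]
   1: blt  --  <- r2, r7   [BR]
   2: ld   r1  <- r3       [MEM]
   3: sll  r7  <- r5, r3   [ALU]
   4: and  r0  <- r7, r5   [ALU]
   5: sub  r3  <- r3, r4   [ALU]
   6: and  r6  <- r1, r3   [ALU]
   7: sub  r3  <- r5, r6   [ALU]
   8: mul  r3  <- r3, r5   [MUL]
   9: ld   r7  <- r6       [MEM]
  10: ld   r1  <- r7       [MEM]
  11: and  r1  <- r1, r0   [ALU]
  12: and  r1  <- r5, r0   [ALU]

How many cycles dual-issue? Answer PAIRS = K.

PAIRS = 3

[0] i0  bne  -- no-port BR/BR
[1] i1  blt  -- no-port BR/MEM
[2] i2+i3  ld;sll  -- dual
[3] i4+i5  and;sub  -- dual
[4] i6  and  -- RAW r6
[5] i7  sub  -- RAW+WAW r3
[6] i8+i9  mul;ld  -- dual
[7] i10  ld  -- RAW+WAW r1
[8] i11  and  -- WAW r1
[9] i12  and  -- tail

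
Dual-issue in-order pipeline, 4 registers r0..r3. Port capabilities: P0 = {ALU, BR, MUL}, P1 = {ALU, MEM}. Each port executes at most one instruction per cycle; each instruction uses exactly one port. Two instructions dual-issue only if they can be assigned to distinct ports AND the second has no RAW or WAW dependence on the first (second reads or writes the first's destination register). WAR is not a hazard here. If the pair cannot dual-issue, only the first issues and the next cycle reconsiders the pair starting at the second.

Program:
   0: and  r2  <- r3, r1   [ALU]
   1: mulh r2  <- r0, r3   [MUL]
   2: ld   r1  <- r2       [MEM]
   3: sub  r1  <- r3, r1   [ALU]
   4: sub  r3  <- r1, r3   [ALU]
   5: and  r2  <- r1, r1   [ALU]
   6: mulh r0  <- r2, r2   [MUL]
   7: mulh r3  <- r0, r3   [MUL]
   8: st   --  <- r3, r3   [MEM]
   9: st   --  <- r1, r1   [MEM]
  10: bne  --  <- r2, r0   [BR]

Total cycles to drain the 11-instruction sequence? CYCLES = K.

CYCLES = 9

  cy0 -> i0 (and.ALU) WAW r2
  cy1 -> i1 (mulh.MUL) RAW r2
  cy2 -> i2 (ld.MEM) RAW+WAW r1
  cy3 -> i3 (sub.ALU) RAW r1
  cy4 -> i4/i5 (sub.ALU and.ALU) dual
  cy5 -> i6 (mulh.MUL) no-port MUL/MUL
  cy6 -> i7 (mulh.MUL) RAW r3
  cy7 -> i8 (st.MEM) no-port MEM/MEM
  cy8 -> i9/i10 (st.MEM bne.BR) dual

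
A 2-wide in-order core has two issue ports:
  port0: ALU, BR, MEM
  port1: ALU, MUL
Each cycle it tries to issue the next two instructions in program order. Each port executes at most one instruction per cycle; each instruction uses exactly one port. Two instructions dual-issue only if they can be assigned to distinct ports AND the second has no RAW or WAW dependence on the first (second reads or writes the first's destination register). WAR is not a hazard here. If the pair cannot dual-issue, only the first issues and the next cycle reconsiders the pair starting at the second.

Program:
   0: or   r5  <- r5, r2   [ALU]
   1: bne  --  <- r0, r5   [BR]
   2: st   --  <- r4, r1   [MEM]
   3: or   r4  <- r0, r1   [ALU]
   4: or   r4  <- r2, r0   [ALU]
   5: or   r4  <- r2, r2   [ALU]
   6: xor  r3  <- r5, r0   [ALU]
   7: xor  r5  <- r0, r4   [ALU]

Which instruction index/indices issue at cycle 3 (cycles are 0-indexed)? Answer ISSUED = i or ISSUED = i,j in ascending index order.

0. or.ALU @i0  | RAW r5
1. bne.BR @i1  | no-port BR/MEM
2. st.MEM+or.ALU @i2+i3  | dual
3. or.ALU @i4  | WAW r4
4. or.ALU+xor.ALU @i5+i6  | dual
5. xor.ALU @i7  | tail

ISSUED = 4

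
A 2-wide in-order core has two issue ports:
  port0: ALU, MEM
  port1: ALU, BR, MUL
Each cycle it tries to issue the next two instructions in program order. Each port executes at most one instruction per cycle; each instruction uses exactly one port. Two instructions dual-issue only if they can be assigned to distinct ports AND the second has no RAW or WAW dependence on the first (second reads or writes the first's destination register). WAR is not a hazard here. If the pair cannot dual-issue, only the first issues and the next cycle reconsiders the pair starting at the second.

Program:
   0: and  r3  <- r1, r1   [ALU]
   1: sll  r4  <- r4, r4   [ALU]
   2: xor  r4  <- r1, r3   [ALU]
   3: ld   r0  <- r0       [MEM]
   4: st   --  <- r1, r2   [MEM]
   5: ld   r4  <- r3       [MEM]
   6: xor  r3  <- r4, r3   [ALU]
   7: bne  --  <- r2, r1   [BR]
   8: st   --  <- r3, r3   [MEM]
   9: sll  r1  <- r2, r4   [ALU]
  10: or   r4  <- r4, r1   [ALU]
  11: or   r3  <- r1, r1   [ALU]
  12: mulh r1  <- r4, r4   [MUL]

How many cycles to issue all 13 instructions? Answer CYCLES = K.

[0] i0,i1  and.ALU/sll.ALU  -- pair
[1] i2,i3  xor.ALU/ld.MEM  -- pair
[2] i4  st.MEM  -- no-port MEM/MEM
[3] i5  ld.MEM  -- RAW r4
[4] i6,i7  xor.ALU/bne.BR  -- pair
[5] i8,i9  st.MEM/sll.ALU  -- pair
[6] i10,i11  or.ALU/or.ALU  -- pair
[7] i12  mulh.MUL  -- tail

CYCLES = 8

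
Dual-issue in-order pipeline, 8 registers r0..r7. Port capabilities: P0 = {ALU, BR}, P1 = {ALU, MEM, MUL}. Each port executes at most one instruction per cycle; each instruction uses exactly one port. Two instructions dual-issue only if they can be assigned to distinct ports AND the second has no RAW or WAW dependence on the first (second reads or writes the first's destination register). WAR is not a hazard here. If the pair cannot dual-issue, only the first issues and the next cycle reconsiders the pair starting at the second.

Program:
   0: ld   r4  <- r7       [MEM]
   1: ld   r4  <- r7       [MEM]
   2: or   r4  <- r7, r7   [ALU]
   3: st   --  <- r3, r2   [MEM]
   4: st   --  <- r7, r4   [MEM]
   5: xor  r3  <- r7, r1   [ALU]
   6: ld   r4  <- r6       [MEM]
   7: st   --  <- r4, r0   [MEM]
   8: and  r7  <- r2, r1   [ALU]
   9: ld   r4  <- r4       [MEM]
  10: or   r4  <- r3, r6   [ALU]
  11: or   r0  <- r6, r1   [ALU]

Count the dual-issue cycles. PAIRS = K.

PAIRS = 4

#0 head=0: ld.MEM i0 no-port MEM/MEM
#1 head=1: ld.MEM i1 WAW r4
#2 head=2: or.ALU;st.MEM i2+i3 dual
#3 head=4: st.MEM;xor.ALU i4+i5 dual
#4 head=6: ld.MEM i6 no-port MEM/MEM
#5 head=7: st.MEM;and.ALU i7+i8 dual
#6 head=9: ld.MEM i9 WAW r4
#7 head=10: or.ALU;or.ALU i10+i11 dual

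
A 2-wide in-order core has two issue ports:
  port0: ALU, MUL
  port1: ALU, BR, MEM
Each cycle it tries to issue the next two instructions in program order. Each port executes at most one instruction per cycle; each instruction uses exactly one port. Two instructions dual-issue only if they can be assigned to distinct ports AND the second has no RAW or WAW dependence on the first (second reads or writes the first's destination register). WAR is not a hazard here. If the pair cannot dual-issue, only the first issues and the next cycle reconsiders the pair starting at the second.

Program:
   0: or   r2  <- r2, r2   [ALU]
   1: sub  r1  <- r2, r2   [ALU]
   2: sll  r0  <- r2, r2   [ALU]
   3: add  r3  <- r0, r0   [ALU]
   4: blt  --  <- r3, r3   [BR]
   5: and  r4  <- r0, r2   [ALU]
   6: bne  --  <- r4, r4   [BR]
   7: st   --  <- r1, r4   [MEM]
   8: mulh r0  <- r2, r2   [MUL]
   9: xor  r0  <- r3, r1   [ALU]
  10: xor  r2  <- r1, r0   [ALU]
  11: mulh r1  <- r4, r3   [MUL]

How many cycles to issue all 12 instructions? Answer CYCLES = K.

  cy0 -> i0 (or.ALU) RAW r2
  cy1 -> i1/i2 (sub.ALU sll.ALU) dual
  cy2 -> i3 (add.ALU) RAW r3
  cy3 -> i4/i5 (blt.BR and.ALU) dual
  cy4 -> i6 (bne.BR) no-port BR/MEM
  cy5 -> i7/i8 (st.MEM mulh.MUL) dual
  cy6 -> i9 (xor.ALU) RAW r0
  cy7 -> i10/i11 (xor.ALU mulh.MUL) dual

CYCLES = 8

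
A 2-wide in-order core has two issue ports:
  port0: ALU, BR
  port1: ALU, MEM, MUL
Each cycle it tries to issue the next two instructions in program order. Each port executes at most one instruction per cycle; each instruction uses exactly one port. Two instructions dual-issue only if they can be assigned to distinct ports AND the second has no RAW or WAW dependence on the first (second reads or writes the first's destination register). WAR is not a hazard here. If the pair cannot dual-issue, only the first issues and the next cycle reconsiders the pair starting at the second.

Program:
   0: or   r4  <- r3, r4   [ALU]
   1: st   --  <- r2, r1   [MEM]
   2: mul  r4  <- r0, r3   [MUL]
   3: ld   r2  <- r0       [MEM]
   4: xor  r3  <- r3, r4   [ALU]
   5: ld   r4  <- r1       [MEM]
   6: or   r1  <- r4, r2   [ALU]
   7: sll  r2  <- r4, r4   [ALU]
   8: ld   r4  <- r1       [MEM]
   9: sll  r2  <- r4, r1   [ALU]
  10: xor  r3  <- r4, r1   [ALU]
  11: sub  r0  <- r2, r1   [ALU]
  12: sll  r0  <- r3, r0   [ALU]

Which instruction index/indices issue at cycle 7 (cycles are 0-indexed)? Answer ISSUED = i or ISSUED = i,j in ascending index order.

0. or.ALU+st.MEM @i0/i1  | 2-wide
1. mul.MUL @i2  | no-port MUL/MEM
2. ld.MEM+xor.ALU @i3/i4  | 2-wide
3. ld.MEM @i5  | RAW r4
4. or.ALU+sll.ALU @i6/i7  | 2-wide
5. ld.MEM @i8  | RAW r4
6. sll.ALU+xor.ALU @i9/i10  | 2-wide
7. sub.ALU @i11  | RAW+WAW r0
8. sll.ALU @i12  | tail

ISSUED = 11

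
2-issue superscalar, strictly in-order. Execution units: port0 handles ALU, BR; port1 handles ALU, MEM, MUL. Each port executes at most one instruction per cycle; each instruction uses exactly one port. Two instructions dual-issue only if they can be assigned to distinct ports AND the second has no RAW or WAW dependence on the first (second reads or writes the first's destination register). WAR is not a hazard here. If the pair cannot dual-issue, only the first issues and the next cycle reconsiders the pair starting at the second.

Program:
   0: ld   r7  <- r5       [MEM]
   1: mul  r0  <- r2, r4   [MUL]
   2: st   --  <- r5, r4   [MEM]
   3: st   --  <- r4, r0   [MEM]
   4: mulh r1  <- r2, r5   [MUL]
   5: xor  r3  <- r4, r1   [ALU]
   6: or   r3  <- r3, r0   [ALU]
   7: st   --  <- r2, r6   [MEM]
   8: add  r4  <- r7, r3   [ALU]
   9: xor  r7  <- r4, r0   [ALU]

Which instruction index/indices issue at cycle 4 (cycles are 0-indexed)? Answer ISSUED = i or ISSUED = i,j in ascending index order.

ISSUED = 4

  cy0 -> i0 (ld.MEM) no-port MEM/MUL
  cy1 -> i1 (mul.MUL) no-port MUL/MEM
  cy2 -> i2 (st.MEM) no-port MEM/MEM
  cy3 -> i3 (st.MEM) no-port MEM/MUL
  cy4 -> i4 (mulh.MUL) RAW r1
  cy5 -> i5 (xor.ALU) RAW+WAW r3
  cy6 -> i6&i7 (or.ALU+st.MEM) 2-wide
  cy7 -> i8 (add.ALU) RAW r4
  cy8 -> i9 (xor.ALU) tail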